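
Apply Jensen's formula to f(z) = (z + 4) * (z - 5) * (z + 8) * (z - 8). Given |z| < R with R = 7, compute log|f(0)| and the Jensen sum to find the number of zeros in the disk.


Jensen's formula: (1/2pi)*integral log|f(Re^it)|dt = log|f(0)| + sum_{|a_k|<R} log(R/|a_k|)
Step 1: f(0) = 4 * (-5) * 8 * (-8) = 1280
Step 2: log|f(0)| = log|-4| + log|5| + log|-8| + log|8| = 7.1546
Step 3: Zeros inside |z| < 7: -4, 5
Step 4: Jensen sum = log(7/4) + log(7/5) = 0.8961
Step 5: n(R) = number of terms in the Jensen sum = count of zeros inside |z| < 7 = 2

2


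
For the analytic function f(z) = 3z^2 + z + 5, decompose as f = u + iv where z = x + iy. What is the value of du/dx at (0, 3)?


Step 1: f(z) = 3(x+iy)^2 + (x+iy) + 5
Step 2: u = 3(x^2 - y^2) + x + 5
Step 3: u_x = 6x + 1
Step 4: At (0, 3): u_x = 0 + 1 = 1

1


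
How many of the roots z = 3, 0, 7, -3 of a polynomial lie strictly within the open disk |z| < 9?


Step 1: Check each root:
  z = 3: |3| = 3 < 9
  z = 0: |0| = 0 < 9
  z = 7: |7| = 7 < 9
  z = -3: |-3| = 3 < 9
Step 2: Count = 4

4


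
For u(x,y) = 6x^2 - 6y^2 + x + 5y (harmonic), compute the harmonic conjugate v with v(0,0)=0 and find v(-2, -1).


Step 1: v_x = -u_y = 12y - 5
Step 2: v_y = u_x = 12x + 1
Step 3: v = 12xy - 5x + y + C
Step 4: v(0,0) = 0 => C = 0
Step 5: v(-2, -1) = 33

33


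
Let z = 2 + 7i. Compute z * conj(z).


Step 1: conj(z) = 2 - 7i
Step 2: z * conj(z) = 2^2 + 7^2
Step 3: = 4 + 49 = 53

53


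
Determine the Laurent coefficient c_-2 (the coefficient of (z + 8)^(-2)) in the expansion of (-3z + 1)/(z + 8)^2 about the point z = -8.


Step 1: Write the numerator in powers of (z + 8): -3z + 1 = -3(z + 8) + (-3*(-8) + 1) = -3(z + 8) + 25
Step 2: Divide by (z + 8)^2: f(z) = 25(z + 8)^(-2) - 3(z + 8)^(-1)
Step 3: This finite sum is the Laurent series of f about z = -8.
Step 4: Coefficient of (z + 8)^(-2) = -3*(-8) + 1 = 25

25


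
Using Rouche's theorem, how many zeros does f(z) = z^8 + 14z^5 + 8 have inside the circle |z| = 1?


Step 1: On |z| = 1 the three terms have sizes |z^8| = 1^8 = 1, |14z^5| = 14*1^5 = 14, |8| = 8
Step 2: The dominant term is g(z) = 14z^5; let h(z) = z^8 + 8 so f = g + h
Step 3: On |z| = 1: |g| = 14 and |h| <= 1 + 8 = 9
Step 4: Since 14 > 9, |h| < |g| on |z| = 1, so by Rouche f has the same number of zeros as g inside |z| < 1
Step 5: g(z) = 14z^5 has 5 zeros (at the origin, multiplicity 5) inside |z| < 1. Answer = 5

5


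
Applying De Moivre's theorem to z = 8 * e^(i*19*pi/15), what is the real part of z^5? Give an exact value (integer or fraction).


Step 1: By De Moivre's theorem, z^5 = 8^5 * e^(i*5*19*pi/15) = 32768 * (cos(19*pi/3) + i*sin(19*pi/3))
Step 2: |z|^5 = 8^5 = 32768
Step 3: Reduce the angle mod 2*pi: 19*pi/3 - 6*pi = pi/3
Step 4: cos(pi/3) = 1/2
Step 5: Re(z^5) = 32768 * 1/2 = 16384

16384


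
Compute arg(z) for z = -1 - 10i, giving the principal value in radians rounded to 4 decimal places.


Step 1: z = -1 - 10i
Step 2: arg(z) = atan2(-10, -1)
Step 3: arg(z) = -1.6705

-1.6705


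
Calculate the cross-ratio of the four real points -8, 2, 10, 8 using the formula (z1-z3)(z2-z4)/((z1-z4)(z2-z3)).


Step 1: (z1-z3)(z2-z4) = (-18) * (-6) = 108
Step 2: (z1-z4)(z2-z3) = (-16) * (-8) = 128
Step 3: Cross-ratio = 108/128 = 27/32

27/32


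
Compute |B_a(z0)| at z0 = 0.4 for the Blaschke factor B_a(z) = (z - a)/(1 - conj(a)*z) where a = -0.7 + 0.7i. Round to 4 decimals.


Step 1: Numerator z0 - a = 0.4 - (-0.7 + 0.7i) = 1.1 - 0.7i
Step 2: Denominator 1 - conj(a)*z0 = 1 - (-0.7 - 0.7i)*0.4 = 1.28 + 0.28i
Step 3: |z0 - a|^2 = 1.1^2 + (-0.7)^2 = 1.7; |1 - conj(a)*z0|^2 = 1.28^2 + 0.28^2 = 1.7168
Step 4: |B_a(0.4)| = sqrt(1.7 / 1.7168) = sqrt(0.990214)
Step 5: = 0.9951

0.9951


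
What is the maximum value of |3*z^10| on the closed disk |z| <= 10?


Step 1: On |z| = 10, |f(z)| = 3 * |z|^10 = 3 * 10^10
Step 2: By maximum modulus principle, maximum is on boundary.
Step 3: Maximum = 3 * 10000000000 = 30000000000

30000000000


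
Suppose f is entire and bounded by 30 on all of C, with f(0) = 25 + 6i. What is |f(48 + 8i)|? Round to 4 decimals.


Step 1: By Liouville's theorem, a bounded entire function is constant.
Step 2: f(z) = f(0) = 25 + 6i for all z.
Step 3: |f(w)| = |25 + 6i| = sqrt(625 + 36)
Step 4: = 25.7099

25.7099


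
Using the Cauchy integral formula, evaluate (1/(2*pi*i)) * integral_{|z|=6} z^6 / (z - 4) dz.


Step 1: f(z) = z^6, a = 4 is inside |z| = 6
Step 2: By Cauchy integral formula: (1/(2pi*i)) * integral = f(a)
Step 3: f(4) = 4^6 = 4096

4096


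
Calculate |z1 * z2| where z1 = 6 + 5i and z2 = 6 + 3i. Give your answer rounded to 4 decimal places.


Step 1: |z1| = sqrt(6^2 + 5^2) = sqrt(61)
Step 2: |z2| = sqrt(6^2 + 3^2) = sqrt(45)
Step 3: |z1*z2| = |z1|*|z2| = sqrt(61) * sqrt(45) = sqrt(61 * 45) = sqrt(2745)
Step 4: = 52.3927

52.3927


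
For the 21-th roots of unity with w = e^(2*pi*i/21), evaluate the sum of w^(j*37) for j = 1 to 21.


Step 1: The sum sum_{j=1}^{n} w^(k*j) equals n if n | k, else 0.
Step 2: Here n = 21, k = 37
Step 3: Does n divide k? 21 | 37 -> False
Step 4: Sum = 0

0


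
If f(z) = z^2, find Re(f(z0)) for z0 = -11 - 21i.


Step 1: z0 = -11 - 21i
Step 2: z0^2 = (-11)^2 - (-21)^2 + 462i
Step 3: real part = 121 - 441 = -320

-320


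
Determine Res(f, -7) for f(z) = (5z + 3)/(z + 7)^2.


Step 1: Pole of order 2 at z = -7
Step 2: Res = lim d/dz [(z + 7)^2 * f(z)] as z -> -7
Step 3: (z + 7)^2 * f(z) = 5z + 3
Step 4: d/dz[5z + 3] = 5

5


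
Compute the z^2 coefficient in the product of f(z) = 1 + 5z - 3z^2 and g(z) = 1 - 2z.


Step 1: z^2 term in f*g comes from: (1)*(0) + (5z)*(-2z) + (-3z^2)*(1)
Step 2: = 0 - 10 - 3
Step 3: = -13

-13


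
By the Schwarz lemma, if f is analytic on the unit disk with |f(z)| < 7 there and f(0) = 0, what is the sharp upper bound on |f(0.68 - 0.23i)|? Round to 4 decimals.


Step 1: g = f/7 maps D -> D with g(0) = 0, so by the Schwarz lemma |g(z)| <= |z|, i.e. |f(z)| <= 7|z|; this is sharp (f(z) = 7z).
Step 2: |z0|^2 = 0.68^2 + (-0.23)^2 = 0.5153
Step 3: |z0| = sqrt(0.5153) = 0.717844
Step 4: Best bound = 7 * |z0| = 7 * 0.717844 = 5.0249

5.0249


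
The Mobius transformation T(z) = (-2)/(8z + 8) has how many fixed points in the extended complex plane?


Step 1: Fixed points satisfy T(z) = z
Step 2: 8z^2 + 8z + 2 = 0
Step 3: Discriminant = 8^2 - 4*8*2 = 0
Step 4: Number of fixed points = 1

1


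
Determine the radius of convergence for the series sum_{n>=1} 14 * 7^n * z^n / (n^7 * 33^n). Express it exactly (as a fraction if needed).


Step 1: General term a_n = 14 * 7^n / (n^7 * 33^n)
Step 2: By the root test, |a_n|^(1/n) = 14^(1/n) * 7 / (n^(7/n) * 33) -> 7/33 as n -> infinity (since 14^(1/n) -> 1 and n^(7/n) -> 1)
Step 3: R = 1/lim|a_n|^(1/n) = 33/7

33/7


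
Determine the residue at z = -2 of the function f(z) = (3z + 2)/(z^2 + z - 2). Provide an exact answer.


Step 1: Q(z) = z^2 + z - 2 = (z + 2)(z - 1)
Step 2: Q'(z) = 2z + 1
Step 3: Q'(-2) = -3, P(-2) = -4
Step 4: Res = P(-2)/Q'(-2) = -4/(-3) = 4/3

4/3


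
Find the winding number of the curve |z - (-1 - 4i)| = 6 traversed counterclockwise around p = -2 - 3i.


Step 1: Center c = (-1, -4), radius = 6
Step 2: |p - c|^2 = (-1)^2 + 1^2 = 2
Step 3: r^2 = 36
Step 4: |p-c| < r so winding number = 1

1


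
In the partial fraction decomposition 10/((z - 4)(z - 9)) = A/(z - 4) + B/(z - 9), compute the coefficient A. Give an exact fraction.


Step 1: Multiply both sides by (z - 4) and set z = 4
Step 2: A = 10 / (4 - 9)
Step 3: A = 10 / (-5)
Step 4: A = -2

-2


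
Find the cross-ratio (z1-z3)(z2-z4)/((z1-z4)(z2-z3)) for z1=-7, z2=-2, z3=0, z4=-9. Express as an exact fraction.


Step 1: (z1-z3)(z2-z4) = (-7) * 7 = -49
Step 2: (z1-z4)(z2-z3) = 2 * (-2) = -4
Step 3: Cross-ratio = 49/4 = 49/4

49/4


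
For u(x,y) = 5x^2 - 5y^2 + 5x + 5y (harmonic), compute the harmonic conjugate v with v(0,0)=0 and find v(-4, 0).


Step 1: v_x = -u_y = 10y - 5
Step 2: v_y = u_x = 10x + 5
Step 3: v = 10xy - 5x + 5y + C
Step 4: v(0,0) = 0 => C = 0
Step 5: v(-4, 0) = 20

20


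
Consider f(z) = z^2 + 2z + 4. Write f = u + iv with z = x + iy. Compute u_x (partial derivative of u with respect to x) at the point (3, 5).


Step 1: f(z) = (x+iy)^2 + 2(x+iy) + 4
Step 2: u = (x^2 - y^2) + 2x + 4
Step 3: u_x = 2x + 2
Step 4: At (3, 5): u_x = 6 + 2 = 8

8


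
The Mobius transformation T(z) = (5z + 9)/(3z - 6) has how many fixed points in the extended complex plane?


Step 1: Fixed points satisfy T(z) = z
Step 2: 3z^2 - 11z - 9 = 0
Step 3: Discriminant = (-11)^2 - 4*3*(-9) = 229
Step 4: Number of fixed points = 2

2


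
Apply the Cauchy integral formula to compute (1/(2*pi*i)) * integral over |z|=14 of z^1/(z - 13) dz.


Step 1: f(z) = z^1, a = 13 is inside |z| = 14
Step 2: By Cauchy integral formula: (1/(2pi*i)) * integral = f(a)
Step 3: f(13) = 13^1 = 13

13


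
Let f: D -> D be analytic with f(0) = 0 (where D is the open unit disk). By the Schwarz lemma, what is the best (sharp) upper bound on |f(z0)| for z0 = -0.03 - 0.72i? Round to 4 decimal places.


Step 1: Schwarz lemma: if f: D -> D is analytic with f(0) = 0, then |f(z)| <= |z| for all z in D, and this is sharp (f(z) = z).
Step 2: |z0|^2 = (-0.03)^2 + (-0.72)^2 = 0.5193
Step 3: |z0| = sqrt(0.5193) = 0.720625
Step 4: Best bound = |z0| = 0.7206

0.7206


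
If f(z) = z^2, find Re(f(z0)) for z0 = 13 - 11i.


Step 1: z0 = 13 - 11i
Step 2: z0^2 = 13^2 - (-11)^2 - 286i
Step 3: real part = 169 - 121 = 48

48


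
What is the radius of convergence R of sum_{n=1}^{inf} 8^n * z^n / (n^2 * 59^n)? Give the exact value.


Step 1: General term a_n = 8^n / (n^2 * 59^n)
Step 2: By the root test, |a_n|^(1/n) = 8 / (n^(2/n) * 59) -> 8/59 as n -> infinity (since n^(2/n) -> 1)
Step 3: R = 1/lim|a_n|^(1/n) = 59/8

59/8


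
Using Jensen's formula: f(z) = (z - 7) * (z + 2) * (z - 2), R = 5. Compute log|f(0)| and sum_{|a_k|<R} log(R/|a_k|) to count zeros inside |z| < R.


Jensen's formula: (1/2pi)*integral log|f(Re^it)|dt = log|f(0)| + sum_{|a_k|<R} log(R/|a_k|)
Step 1: f(0) = (-7) * 2 * (-2) = 28
Step 2: log|f(0)| = log|7| + log|-2| + log|2| = 3.3322
Step 3: Zeros inside |z| < 5: -2, 2
Step 4: Jensen sum = log(5/2) + log(5/2) = 1.8326
Step 5: n(R) = number of terms in the Jensen sum = count of zeros inside |z| < 5 = 2

2


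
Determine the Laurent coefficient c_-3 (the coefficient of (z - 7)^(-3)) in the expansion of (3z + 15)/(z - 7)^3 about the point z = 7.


Step 1: Write the numerator in powers of (z - 7): 3z + 15 = 3(z - 7) + (3*7 + 15) = 3(z - 7) + 36
Step 2: Divide by (z - 7)^3: f(z) = 36(z - 7)^(-3) + 3(z - 7)^(-2)
Step 3: This finite sum is the Laurent series of f about z = 7.
Step 4: Coefficient of (z - 7)^(-3) = 3*7 + 15 = 36

36


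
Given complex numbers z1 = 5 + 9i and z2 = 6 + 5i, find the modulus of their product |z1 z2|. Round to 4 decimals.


Step 1: |z1| = sqrt(5^2 + 9^2) = sqrt(106)
Step 2: |z2| = sqrt(6^2 + 5^2) = sqrt(61)
Step 3: |z1*z2| = |z1|*|z2| = sqrt(106) * sqrt(61) = sqrt(106 * 61) = sqrt(6466)
Step 4: = 80.4114

80.4114


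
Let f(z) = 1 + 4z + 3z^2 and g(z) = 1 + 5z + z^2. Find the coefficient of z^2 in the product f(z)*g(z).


Step 1: z^2 term in f*g comes from: (1)*(z^2) + (4z)*(5z) + (3z^2)*(1)
Step 2: = 1 + 20 + 3
Step 3: = 24

24


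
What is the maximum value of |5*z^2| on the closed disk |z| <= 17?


Step 1: On |z| = 17, |f(z)| = 5 * |z|^2 = 5 * 17^2
Step 2: By maximum modulus principle, maximum is on boundary.
Step 3: Maximum = 5 * 289 = 1445

1445


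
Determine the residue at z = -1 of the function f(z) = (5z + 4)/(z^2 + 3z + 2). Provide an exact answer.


Step 1: Q(z) = z^2 + 3z + 2 = (z + 1)(z + 2)
Step 2: Q'(z) = 2z + 3
Step 3: Q'(-1) = 1, P(-1) = -1
Step 4: Res = P(-1)/Q'(-1) = -1/1 = -1

-1


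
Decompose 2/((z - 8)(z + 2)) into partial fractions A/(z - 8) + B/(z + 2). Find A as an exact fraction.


Step 1: Multiply both sides by (z - 8) and set z = 8
Step 2: A = 2 / (8 + 2)
Step 3: A = 2 / 10
Step 4: A = 1/5

1/5


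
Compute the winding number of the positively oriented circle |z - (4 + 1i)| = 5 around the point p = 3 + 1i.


Step 1: Center c = (4, 1), radius = 5
Step 2: |p - c|^2 = (-1)^2 + 0^2 = 1
Step 3: r^2 = 25
Step 4: |p-c| < r so winding number = 1

1


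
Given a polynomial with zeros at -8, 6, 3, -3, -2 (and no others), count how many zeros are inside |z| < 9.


Step 1: Check each root:
  z = -8: |-8| = 8 < 9
  z = 6: |6| = 6 < 9
  z = 3: |3| = 3 < 9
  z = -3: |-3| = 3 < 9
  z = -2: |-2| = 2 < 9
Step 2: Count = 5

5


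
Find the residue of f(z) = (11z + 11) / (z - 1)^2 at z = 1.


Step 1: Pole of order 2 at z = 1
Step 2: Res = lim d/dz [(z - 1)^2 * f(z)] as z -> 1
Step 3: (z - 1)^2 * f(z) = 11z + 11
Step 4: d/dz[11z + 11] = 11

11


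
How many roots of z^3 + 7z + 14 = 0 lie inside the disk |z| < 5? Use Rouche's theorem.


Step 1: On |z| = 5 the three terms have sizes |z^3| = 5^3 = 125, |7z| = 7*5 = 35, |14| = 14
Step 2: The dominant term is g(z) = z^3; let h(z) = 7z + 14 so f = g + h
Step 3: On |z| = 5: |g| = 125 and |h| <= 35 + 14 = 49
Step 4: Since 125 > 49, |h| < |g| on |z| = 5, so by Rouche f has the same number of zeros as g inside |z| < 5
Step 5: g(z) = z^3 has 3 zeros (all at the origin) inside |z| < 5. Answer = 3

3


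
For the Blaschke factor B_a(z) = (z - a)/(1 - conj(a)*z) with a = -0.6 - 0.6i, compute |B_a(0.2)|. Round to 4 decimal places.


Step 1: Numerator z0 - a = 0.2 - (-0.6 - 0.6i) = 0.8 + 0.6i
Step 2: Denominator 1 - conj(a)*z0 = 1 - (-0.6 + 0.6i)*0.2 = 1.12 - 0.12i
Step 3: |z0 - a|^2 = 0.8^2 + 0.6^2 = 1; |1 - conj(a)*z0|^2 = 1.12^2 + (-0.12)^2 = 1.2688
Step 4: |B_a(0.2)| = sqrt(1 / 1.2688) = sqrt(0.788146)
Step 5: = 0.8878

0.8878


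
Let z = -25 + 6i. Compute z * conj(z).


Step 1: conj(z) = -25 - 6i
Step 2: z * conj(z) = (-25)^2 + 6^2
Step 3: = 625 + 36 = 661

661


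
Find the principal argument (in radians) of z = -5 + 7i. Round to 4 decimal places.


Step 1: z = -5 + 7i
Step 2: arg(z) = atan2(7, -5)
Step 3: arg(z) = 2.191

2.191


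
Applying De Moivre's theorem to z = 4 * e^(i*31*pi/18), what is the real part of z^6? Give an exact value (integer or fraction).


Step 1: By De Moivre's theorem, z^6 = 4^6 * e^(i*6*31*pi/18) = 4096 * (cos(31*pi/3) + i*sin(31*pi/3))
Step 2: |z|^6 = 4^6 = 4096
Step 3: Reduce the angle mod 2*pi: 31*pi/3 - 10*pi = pi/3
Step 4: cos(pi/3) = 1/2
Step 5: Re(z^6) = 4096 * 1/2 = 2048

2048


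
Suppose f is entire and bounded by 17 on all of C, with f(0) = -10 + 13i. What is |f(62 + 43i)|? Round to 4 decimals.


Step 1: By Liouville's theorem, a bounded entire function is constant.
Step 2: f(z) = f(0) = -10 + 13i for all z.
Step 3: |f(w)| = |-10 + 13i| = sqrt(100 + 169)
Step 4: = 16.4012

16.4012


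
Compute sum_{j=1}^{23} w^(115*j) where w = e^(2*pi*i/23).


Step 1: The sum sum_{j=1}^{n} w^(k*j) equals n if n | k, else 0.
Step 2: Here n = 23, k = 115
Step 3: Does n divide k? 23 | 115 -> True
Step 4: Sum = 23

23


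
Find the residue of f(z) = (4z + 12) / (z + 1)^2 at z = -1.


Step 1: Pole of order 2 at z = -1
Step 2: Res = lim d/dz [(z + 1)^2 * f(z)] as z -> -1
Step 3: (z + 1)^2 * f(z) = 4z + 12
Step 4: d/dz[4z + 12] = 4

4


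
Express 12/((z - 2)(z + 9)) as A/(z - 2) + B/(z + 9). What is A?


Step 1: Multiply both sides by (z - 2) and set z = 2
Step 2: A = 12 / (2 + 9)
Step 3: A = 12 / 11
Step 4: A = 12/11

12/11


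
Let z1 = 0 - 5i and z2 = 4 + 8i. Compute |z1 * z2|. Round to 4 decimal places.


Step 1: |z1| = sqrt(0^2 + (-5)^2) = sqrt(25)
Step 2: |z2| = sqrt(4^2 + 8^2) = sqrt(80)
Step 3: |z1*z2| = |z1|*|z2| = sqrt(25) * sqrt(80) = sqrt(25 * 80) = sqrt(2000)
Step 4: = 44.7214

44.7214


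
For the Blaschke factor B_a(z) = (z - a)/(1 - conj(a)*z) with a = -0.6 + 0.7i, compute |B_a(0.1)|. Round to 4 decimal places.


Step 1: Numerator z0 - a = 0.1 - (-0.6 + 0.7i) = 0.7 - 0.7i
Step 2: Denominator 1 - conj(a)*z0 = 1 - (-0.6 - 0.7i)*0.1 = 1.06 + 0.07i
Step 3: |z0 - a|^2 = 0.7^2 + (-0.7)^2 = 0.98; |1 - conj(a)*z0|^2 = 1.06^2 + 0.07^2 = 1.1285
Step 4: |B_a(0.1)| = sqrt(0.98 / 1.1285) = sqrt(0.868409)
Step 5: = 0.9319

0.9319


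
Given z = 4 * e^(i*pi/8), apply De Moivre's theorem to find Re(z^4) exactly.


Step 1: By De Moivre's theorem, z^4 = 4^4 * e^(i*4*pi/8) = 256 * (cos(pi/2) + i*sin(pi/2))
Step 2: |z|^4 = 4^4 = 256
Step 3: The angle pi/2 already lies in [0, 2*pi)
Step 4: cos(pi/2) = 0
Step 5: Re(z^4) = 256 * 0 = 0

0


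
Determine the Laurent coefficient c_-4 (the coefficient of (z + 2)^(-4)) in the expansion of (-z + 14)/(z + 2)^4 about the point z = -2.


Step 1: Write the numerator in powers of (z + 2): -z + 14 = -(z + 2) + (-1*(-2) + 14) = -(z + 2) + 16
Step 2: Divide by (z + 2)^4: f(z) = 16(z + 2)^(-4) - (z + 2)^(-3)
Step 3: This finite sum is the Laurent series of f about z = -2.
Step 4: Coefficient of (z + 2)^(-4) = -1*(-2) + 14 = 16

16


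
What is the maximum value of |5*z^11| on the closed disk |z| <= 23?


Step 1: On |z| = 23, |f(z)| = 5 * |z|^11 = 5 * 23^11
Step 2: By maximum modulus principle, maximum is on boundary.
Step 3: Maximum = 5 * 952809757913927 = 4764048789569635

4764048789569635


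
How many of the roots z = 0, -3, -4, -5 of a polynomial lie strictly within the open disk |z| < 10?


Step 1: Check each root:
  z = 0: |0| = 0 < 10
  z = -3: |-3| = 3 < 10
  z = -4: |-4| = 4 < 10
  z = -5: |-5| = 5 < 10
Step 2: Count = 4

4


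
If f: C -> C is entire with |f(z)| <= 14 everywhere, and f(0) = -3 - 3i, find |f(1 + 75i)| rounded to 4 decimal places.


Step 1: By Liouville's theorem, a bounded entire function is constant.
Step 2: f(z) = f(0) = -3 - 3i for all z.
Step 3: |f(w)| = |-3 - 3i| = sqrt(9 + 9)
Step 4: = 4.2426

4.2426


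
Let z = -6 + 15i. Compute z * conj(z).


Step 1: conj(z) = -6 - 15i
Step 2: z * conj(z) = (-6)^2 + 15^2
Step 3: = 36 + 225 = 261

261


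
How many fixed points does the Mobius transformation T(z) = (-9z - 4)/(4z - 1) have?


Step 1: Fixed points satisfy T(z) = z
Step 2: 4z^2 + 8z + 4 = 0
Step 3: Discriminant = 8^2 - 4*4*4 = 0
Step 4: Number of fixed points = 1

1


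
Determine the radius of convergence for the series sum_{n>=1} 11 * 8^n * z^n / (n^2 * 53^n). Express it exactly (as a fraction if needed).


Step 1: General term a_n = 11 * 8^n / (n^2 * 53^n)
Step 2: By the root test, |a_n|^(1/n) = 11^(1/n) * 8 / (n^(2/n) * 53) -> 8/53 as n -> infinity (since 11^(1/n) -> 1 and n^(2/n) -> 1)
Step 3: R = 1/lim|a_n|^(1/n) = 53/8

53/8


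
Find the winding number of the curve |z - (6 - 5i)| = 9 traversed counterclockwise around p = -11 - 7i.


Step 1: Center c = (6, -5), radius = 9
Step 2: |p - c|^2 = (-17)^2 + (-2)^2 = 293
Step 3: r^2 = 81
Step 4: |p-c| > r so winding number = 0

0


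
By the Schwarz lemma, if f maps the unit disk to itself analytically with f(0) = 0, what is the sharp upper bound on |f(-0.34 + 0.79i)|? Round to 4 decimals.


Step 1: Schwarz lemma: if f: D -> D is analytic with f(0) = 0, then |f(z)| <= |z| for all z in D, and this is sharp (f(z) = z).
Step 2: |z0|^2 = (-0.34)^2 + 0.79^2 = 0.7397
Step 3: |z0| = sqrt(0.7397) = 0.860058
Step 4: Best bound = |z0| = 0.8601

0.8601


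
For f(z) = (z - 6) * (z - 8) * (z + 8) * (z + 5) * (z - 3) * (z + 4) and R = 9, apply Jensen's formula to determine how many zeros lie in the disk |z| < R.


Jensen's formula: (1/2pi)*integral log|f(Re^it)|dt = log|f(0)| + sum_{|a_k|<R} log(R/|a_k|)
Step 1: f(0) = (-6) * (-8) * 8 * 5 * (-3) * 4 = -23040
Step 2: log|f(0)| = log|6| + log|8| + log|-8| + log|-5| + log|3| + log|-4| = 10.045
Step 3: Zeros inside |z| < 9: 6, 8, -8, -5, 3, -4
Step 4: Jensen sum = log(9/6) + log(9/8) + log(9/8) + log(9/5) + log(9/3) + log(9/4) = 3.1384
Step 5: n(R) = number of terms in the Jensen sum = count of zeros inside |z| < 9 = 6

6


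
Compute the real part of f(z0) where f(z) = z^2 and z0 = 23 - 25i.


Step 1: z0 = 23 - 25i
Step 2: z0^2 = 23^2 - (-25)^2 - 1150i
Step 3: real part = 529 - 625 = -96

-96


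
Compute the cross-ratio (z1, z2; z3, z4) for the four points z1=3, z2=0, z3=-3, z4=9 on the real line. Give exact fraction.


Step 1: (z1-z3)(z2-z4) = 6 * (-9) = -54
Step 2: (z1-z4)(z2-z3) = (-6) * 3 = -18
Step 3: Cross-ratio = 54/18 = 3

3


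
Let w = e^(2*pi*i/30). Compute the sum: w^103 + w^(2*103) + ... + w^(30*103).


Step 1: The sum sum_{j=1}^{n} w^(k*j) equals n if n | k, else 0.
Step 2: Here n = 30, k = 103
Step 3: Does n divide k? 30 | 103 -> False
Step 4: Sum = 0

0


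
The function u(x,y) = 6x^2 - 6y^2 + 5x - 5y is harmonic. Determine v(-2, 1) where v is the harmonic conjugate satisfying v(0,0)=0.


Step 1: v_x = -u_y = 12y + 5
Step 2: v_y = u_x = 12x + 5
Step 3: v = 12xy + 5x + 5y + C
Step 4: v(0,0) = 0 => C = 0
Step 5: v(-2, 1) = -29

-29


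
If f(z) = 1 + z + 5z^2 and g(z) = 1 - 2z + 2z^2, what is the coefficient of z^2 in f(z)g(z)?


Step 1: z^2 term in f*g comes from: (1)*(2z^2) + (z)*(-2z) + (5z^2)*(1)
Step 2: = 2 - 2 + 5
Step 3: = 5

5


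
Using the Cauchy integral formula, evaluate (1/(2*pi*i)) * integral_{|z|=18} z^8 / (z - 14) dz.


Step 1: f(z) = z^8, a = 14 is inside |z| = 18
Step 2: By Cauchy integral formula: (1/(2pi*i)) * integral = f(a)
Step 3: f(14) = 14^8 = 1475789056

1475789056


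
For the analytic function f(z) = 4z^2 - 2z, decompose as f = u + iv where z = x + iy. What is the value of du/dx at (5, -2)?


Step 1: f(z) = 4(x+iy)^2 - 2(x+iy) + 0
Step 2: u = 4(x^2 - y^2) - 2x + 0
Step 3: u_x = 8x - 2
Step 4: At (5, -2): u_x = 40 - 2 = 38

38


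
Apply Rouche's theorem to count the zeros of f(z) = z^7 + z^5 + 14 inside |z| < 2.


Step 1: On |z| = 2 the three terms have sizes |z^7| = 2^7 = 128, |z^5| = 2^5 = 32, |14| = 14
Step 2: The dominant term is g(z) = z^7; let h(z) = z^5 + 14 so f = g + h
Step 3: On |z| = 2: |g| = 128 and |h| <= 32 + 14 = 46
Step 4: Since 128 > 46, |h| < |g| on |z| = 2, so by Rouche f has the same number of zeros as g inside |z| < 2
Step 5: g(z) = z^7 has 7 zeros (all at the origin) inside |z| < 2. Answer = 7

7


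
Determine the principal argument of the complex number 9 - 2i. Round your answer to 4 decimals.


Step 1: z = 9 - 2i
Step 2: arg(z) = atan2(-2, 9)
Step 3: arg(z) = -0.2187

-0.2187


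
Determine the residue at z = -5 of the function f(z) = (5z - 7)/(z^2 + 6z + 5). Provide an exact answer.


Step 1: Q(z) = z^2 + 6z + 5 = (z + 5)(z + 1)
Step 2: Q'(z) = 2z + 6
Step 3: Q'(-5) = -4, P(-5) = -32
Step 4: Res = P(-5)/Q'(-5) = -32/(-4) = 8

8


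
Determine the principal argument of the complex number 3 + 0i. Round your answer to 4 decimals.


Step 1: z = 3 + 0i
Step 2: arg(z) = atan2(0, 3)
Step 3: arg(z) = 0.0

0.0


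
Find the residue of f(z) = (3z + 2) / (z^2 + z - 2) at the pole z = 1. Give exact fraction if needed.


Step 1: Q(z) = z^2 + z - 2 = (z - 1)(z + 2)
Step 2: Q'(z) = 2z + 1
Step 3: Q'(1) = 3, P(1) = 5
Step 4: Res = P(1)/Q'(1) = 5/3 = 5/3

5/3


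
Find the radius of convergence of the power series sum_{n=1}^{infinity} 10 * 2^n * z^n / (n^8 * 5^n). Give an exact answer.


Step 1: General term a_n = 10 * 2^n / (n^8 * 5^n)
Step 2: By the root test, |a_n|^(1/n) = 10^(1/n) * 2 / (n^(8/n) * 5) -> 2/5 as n -> infinity (since 10^(1/n) -> 1 and n^(8/n) -> 1)
Step 3: R = 1/lim|a_n|^(1/n) = 5/2

5/2


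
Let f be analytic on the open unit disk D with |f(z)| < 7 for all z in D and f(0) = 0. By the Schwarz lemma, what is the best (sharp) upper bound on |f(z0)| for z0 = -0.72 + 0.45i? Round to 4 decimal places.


Step 1: g = f/7 maps D -> D with g(0) = 0, so by the Schwarz lemma |g(z)| <= |z|, i.e. |f(z)| <= 7|z|; this is sharp (f(z) = 7z).
Step 2: |z0|^2 = (-0.72)^2 + 0.45^2 = 0.7209
Step 3: |z0| = sqrt(0.7209) = 0.849058
Step 4: Best bound = 7 * |z0| = 7 * 0.849058 = 5.9434

5.9434


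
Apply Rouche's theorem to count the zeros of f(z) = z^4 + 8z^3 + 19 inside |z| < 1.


Step 1: On |z| = 1 the three terms have sizes |z^4| = 1^4 = 1, |8z^3| = 8*1^3 = 8, |19| = 19
Step 2: The dominant term is g(z) = 19; let h(z) = z^4 + 8z^3 so f = g + h
Step 3: On |z| = 1: |g| = 19 and |h| <= 1 + 8 = 9
Step 4: Since 19 > 9, |h| < |g| on |z| = 1, so by Rouche f has the same number of zeros as g inside |z| < 1
Step 5: g(z) = 19 is a nonzero constant with no zeros inside |z| < 1. Answer = 0

0


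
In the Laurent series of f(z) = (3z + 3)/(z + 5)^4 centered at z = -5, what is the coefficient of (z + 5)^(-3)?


Step 1: Write the numerator in powers of (z + 5): 3z + 3 = 3(z + 5) + (3*(-5) + 3) = 3(z + 5) - 12
Step 2: Divide by (z + 5)^4: f(z) = -12(z + 5)^(-4) + 3(z + 5)^(-3)
Step 3: This finite sum is the Laurent series of f about z = -5.
Step 4: Coefficient of (z + 5)^(-3) = coefficient of (z + 5) in the re-centred numerator = 3

3


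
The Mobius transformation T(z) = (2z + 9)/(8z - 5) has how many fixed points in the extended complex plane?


Step 1: Fixed points satisfy T(z) = z
Step 2: 8z^2 - 7z - 9 = 0
Step 3: Discriminant = (-7)^2 - 4*8*(-9) = 337
Step 4: Number of fixed points = 2

2


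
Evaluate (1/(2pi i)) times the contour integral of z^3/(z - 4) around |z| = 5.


Step 1: f(z) = z^3, a = 4 is inside |z| = 5
Step 2: By Cauchy integral formula: (1/(2pi*i)) * integral = f(a)
Step 3: f(4) = 4^3 = 64

64


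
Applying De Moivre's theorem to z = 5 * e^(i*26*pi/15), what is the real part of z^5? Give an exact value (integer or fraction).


Step 1: By De Moivre's theorem, z^5 = 5^5 * e^(i*5*26*pi/15) = 3125 * (cos(26*pi/3) + i*sin(26*pi/3))
Step 2: |z|^5 = 5^5 = 3125
Step 3: Reduce the angle mod 2*pi: 26*pi/3 - 8*pi = 2*pi/3
Step 4: cos(2*pi/3) = -1/2
Step 5: Re(z^5) = 3125 * (-1/2) = -3125/2

-3125/2


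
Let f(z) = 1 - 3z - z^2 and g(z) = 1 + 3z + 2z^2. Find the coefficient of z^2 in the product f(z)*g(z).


Step 1: z^2 term in f*g comes from: (1)*(2z^2) + (-3z)*(3z) + (-z^2)*(1)
Step 2: = 2 - 9 - 1
Step 3: = -8

-8


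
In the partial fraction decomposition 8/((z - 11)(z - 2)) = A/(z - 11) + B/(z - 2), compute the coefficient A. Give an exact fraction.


Step 1: Multiply both sides by (z - 11) and set z = 11
Step 2: A = 8 / (11 - 2)
Step 3: A = 8 / 9
Step 4: A = 8/9

8/9


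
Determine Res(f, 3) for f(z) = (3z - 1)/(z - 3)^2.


Step 1: Pole of order 2 at z = 3
Step 2: Res = lim d/dz [(z - 3)^2 * f(z)] as z -> 3
Step 3: (z - 3)^2 * f(z) = 3z - 1
Step 4: d/dz[3z - 1] = 3

3


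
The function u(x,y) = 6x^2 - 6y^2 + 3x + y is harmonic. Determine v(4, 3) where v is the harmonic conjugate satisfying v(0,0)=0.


Step 1: v_x = -u_y = 12y - 1
Step 2: v_y = u_x = 12x + 3
Step 3: v = 12xy - x + 3y + C
Step 4: v(0,0) = 0 => C = 0
Step 5: v(4, 3) = 149

149


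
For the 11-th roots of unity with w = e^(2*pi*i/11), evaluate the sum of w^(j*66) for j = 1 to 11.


Step 1: The sum sum_{j=1}^{n} w^(k*j) equals n if n | k, else 0.
Step 2: Here n = 11, k = 66
Step 3: Does n divide k? 11 | 66 -> True
Step 4: Sum = 11

11


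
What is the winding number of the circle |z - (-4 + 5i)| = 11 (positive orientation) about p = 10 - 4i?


Step 1: Center c = (-4, 5), radius = 11
Step 2: |p - c|^2 = 14^2 + (-9)^2 = 277
Step 3: r^2 = 121
Step 4: |p-c| > r so winding number = 0

0


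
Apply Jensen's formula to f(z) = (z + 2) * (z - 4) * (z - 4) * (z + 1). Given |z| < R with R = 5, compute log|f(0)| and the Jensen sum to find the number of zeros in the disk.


Jensen's formula: (1/2pi)*integral log|f(Re^it)|dt = log|f(0)| + sum_{|a_k|<R} log(R/|a_k|)
Step 1: f(0) = 2 * (-4) * (-4) * 1 = 32
Step 2: log|f(0)| = log|-2| + log|4| + log|4| + log|-1| = 3.4657
Step 3: Zeros inside |z| < 5: -2, 4, 4, -1
Step 4: Jensen sum = log(5/2) + log(5/4) + log(5/4) + log(5/1) = 2.972
Step 5: n(R) = number of terms in the Jensen sum = count of zeros inside |z| < 5 = 4

4


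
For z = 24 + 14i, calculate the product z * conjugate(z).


Step 1: conj(z) = 24 - 14i
Step 2: z * conj(z) = 24^2 + 14^2
Step 3: = 576 + 196 = 772

772


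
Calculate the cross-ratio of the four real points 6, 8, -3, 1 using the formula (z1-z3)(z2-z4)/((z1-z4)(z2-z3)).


Step 1: (z1-z3)(z2-z4) = 9 * 7 = 63
Step 2: (z1-z4)(z2-z3) = 5 * 11 = 55
Step 3: Cross-ratio = 63/55 = 63/55

63/55


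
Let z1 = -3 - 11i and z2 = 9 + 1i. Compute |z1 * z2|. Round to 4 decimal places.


Step 1: |z1| = sqrt((-3)^2 + (-11)^2) = sqrt(130)
Step 2: |z2| = sqrt(9^2 + 1^2) = sqrt(82)
Step 3: |z1*z2| = |z1|*|z2| = sqrt(130) * sqrt(82) = sqrt(130 * 82) = sqrt(10660)
Step 4: = 103.2473

103.2473


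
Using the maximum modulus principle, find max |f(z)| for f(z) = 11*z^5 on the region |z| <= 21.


Step 1: On |z| = 21, |f(z)| = 11 * |z|^5 = 11 * 21^5
Step 2: By maximum modulus principle, maximum is on boundary.
Step 3: Maximum = 11 * 4084101 = 44925111

44925111


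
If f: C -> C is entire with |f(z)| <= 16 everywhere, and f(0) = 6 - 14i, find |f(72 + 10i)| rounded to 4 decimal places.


Step 1: By Liouville's theorem, a bounded entire function is constant.
Step 2: f(z) = f(0) = 6 - 14i for all z.
Step 3: |f(w)| = |6 - 14i| = sqrt(36 + 196)
Step 4: = 15.2315

15.2315


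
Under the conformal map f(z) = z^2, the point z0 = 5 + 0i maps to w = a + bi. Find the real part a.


Step 1: z0 = 5 + 0i
Step 2: z0^2 = 5^2 - 0^2 + 0i
Step 3: real part = 25 - 0 = 25

25


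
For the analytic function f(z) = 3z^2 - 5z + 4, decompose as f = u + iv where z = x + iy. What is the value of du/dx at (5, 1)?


Step 1: f(z) = 3(x+iy)^2 - 5(x+iy) + 4
Step 2: u = 3(x^2 - y^2) - 5x + 4
Step 3: u_x = 6x - 5
Step 4: At (5, 1): u_x = 30 - 5 = 25

25


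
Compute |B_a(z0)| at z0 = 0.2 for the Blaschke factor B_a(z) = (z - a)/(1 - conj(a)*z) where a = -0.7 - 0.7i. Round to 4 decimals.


Step 1: Numerator z0 - a = 0.2 - (-0.7 - 0.7i) = 0.9 + 0.7i
Step 2: Denominator 1 - conj(a)*z0 = 1 - (-0.7 + 0.7i)*0.2 = 1.14 - 0.14i
Step 3: |z0 - a|^2 = 0.9^2 + 0.7^2 = 1.3; |1 - conj(a)*z0|^2 = 1.14^2 + (-0.14)^2 = 1.3192
Step 4: |B_a(0.2)| = sqrt(1.3 / 1.3192) = sqrt(0.985446)
Step 5: = 0.9927

0.9927


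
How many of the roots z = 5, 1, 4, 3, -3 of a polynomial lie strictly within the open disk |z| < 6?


Step 1: Check each root:
  z = 5: |5| = 5 < 6
  z = 1: |1| = 1 < 6
  z = 4: |4| = 4 < 6
  z = 3: |3| = 3 < 6
  z = -3: |-3| = 3 < 6
Step 2: Count = 5

5


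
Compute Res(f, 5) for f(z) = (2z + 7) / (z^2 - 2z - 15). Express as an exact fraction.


Step 1: Q(z) = z^2 - 2z - 15 = (z - 5)(z + 3)
Step 2: Q'(z) = 2z - 2
Step 3: Q'(5) = 8, P(5) = 17
Step 4: Res = P(5)/Q'(5) = 17/8 = 17/8

17/8


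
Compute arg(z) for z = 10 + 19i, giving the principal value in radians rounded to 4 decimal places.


Step 1: z = 10 + 19i
Step 2: arg(z) = atan2(19, 10)
Step 3: arg(z) = 1.0863

1.0863


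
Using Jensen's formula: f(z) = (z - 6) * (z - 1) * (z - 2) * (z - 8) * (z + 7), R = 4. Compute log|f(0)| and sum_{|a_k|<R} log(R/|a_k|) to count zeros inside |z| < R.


Jensen's formula: (1/2pi)*integral log|f(Re^it)|dt = log|f(0)| + sum_{|a_k|<R} log(R/|a_k|)
Step 1: f(0) = (-6) * (-1) * (-2) * (-8) * 7 = 672
Step 2: log|f(0)| = log|6| + log|1| + log|2| + log|8| + log|-7| = 6.5103
Step 3: Zeros inside |z| < 4: 1, 2
Step 4: Jensen sum = log(4/1) + log(4/2) = 2.0794
Step 5: n(R) = number of terms in the Jensen sum = count of zeros inside |z| < 4 = 2

2


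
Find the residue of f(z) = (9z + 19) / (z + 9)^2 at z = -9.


Step 1: Pole of order 2 at z = -9
Step 2: Res = lim d/dz [(z + 9)^2 * f(z)] as z -> -9
Step 3: (z + 9)^2 * f(z) = 9z + 19
Step 4: d/dz[9z + 19] = 9

9


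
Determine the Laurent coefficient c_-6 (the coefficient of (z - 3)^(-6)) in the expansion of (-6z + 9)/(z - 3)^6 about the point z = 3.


Step 1: Write the numerator in powers of (z - 3): -6z + 9 = -6(z - 3) + (-6*3 + 9) = -6(z - 3) - 9
Step 2: Divide by (z - 3)^6: f(z) = -9(z - 3)^(-6) - 6(z - 3)^(-5)
Step 3: This finite sum is the Laurent series of f about z = 3.
Step 4: Coefficient of (z - 3)^(-6) = -6*3 + 9 = -9

-9


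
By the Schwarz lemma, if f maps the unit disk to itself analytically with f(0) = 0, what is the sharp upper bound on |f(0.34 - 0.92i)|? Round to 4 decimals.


Step 1: Schwarz lemma: if f: D -> D is analytic with f(0) = 0, then |f(z)| <= |z| for all z in D, and this is sharp (f(z) = z).
Step 2: |z0|^2 = 0.34^2 + (-0.92)^2 = 0.962
Step 3: |z0| = sqrt(0.962) = 0.980816
Step 4: Best bound = |z0| = 0.9808

0.9808


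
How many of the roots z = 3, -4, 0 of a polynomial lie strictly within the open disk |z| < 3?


Step 1: Check each root:
  z = 3: |3| = 3 >= 3
  z = -4: |-4| = 4 >= 3
  z = 0: |0| = 0 < 3
Step 2: Count = 1

1


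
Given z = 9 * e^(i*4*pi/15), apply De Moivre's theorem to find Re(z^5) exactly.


Step 1: By De Moivre's theorem, z^5 = 9^5 * e^(i*5*4*pi/15) = 59049 * (cos(4*pi/3) + i*sin(4*pi/3))
Step 2: |z|^5 = 9^5 = 59049
Step 3: The angle 4*pi/3 already lies in [0, 2*pi)
Step 4: cos(4*pi/3) = -1/2
Step 5: Re(z^5) = 59049 * (-1/2) = -59049/2

-59049/2


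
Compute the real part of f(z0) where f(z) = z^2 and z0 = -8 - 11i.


Step 1: z0 = -8 - 11i
Step 2: z0^2 = (-8)^2 - (-11)^2 + 176i
Step 3: real part = 64 - 121 = -57

-57


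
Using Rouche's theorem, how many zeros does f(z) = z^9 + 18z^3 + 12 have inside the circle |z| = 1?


Step 1: On |z| = 1 the three terms have sizes |z^9| = 1^9 = 1, |18z^3| = 18*1^3 = 18, |12| = 12
Step 2: The dominant term is g(z) = 18z^3; let h(z) = z^9 + 12 so f = g + h
Step 3: On |z| = 1: |g| = 18 and |h| <= 1 + 12 = 13
Step 4: Since 18 > 13, |h| < |g| on |z| = 1, so by Rouche f has the same number of zeros as g inside |z| < 1
Step 5: g(z) = 18z^3 has 3 zeros (at the origin, multiplicity 3) inside |z| < 1. Answer = 3

3


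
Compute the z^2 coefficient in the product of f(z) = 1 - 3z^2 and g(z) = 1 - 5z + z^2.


Step 1: z^2 term in f*g comes from: (1)*(z^2) + (0)*(-5z) + (-3z^2)*(1)
Step 2: = 1 + 0 - 3
Step 3: = -2

-2


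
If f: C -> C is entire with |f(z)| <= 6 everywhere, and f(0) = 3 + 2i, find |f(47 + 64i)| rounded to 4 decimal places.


Step 1: By Liouville's theorem, a bounded entire function is constant.
Step 2: f(z) = f(0) = 3 + 2i for all z.
Step 3: |f(w)| = |3 + 2i| = sqrt(9 + 4)
Step 4: = 3.6056

3.6056


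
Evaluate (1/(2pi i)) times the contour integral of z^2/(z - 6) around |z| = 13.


Step 1: f(z) = z^2, a = 6 is inside |z| = 13
Step 2: By Cauchy integral formula: (1/(2pi*i)) * integral = f(a)
Step 3: f(6) = 6^2 = 36

36


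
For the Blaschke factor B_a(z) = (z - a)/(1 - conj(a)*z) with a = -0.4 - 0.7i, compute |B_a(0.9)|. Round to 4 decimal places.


Step 1: Numerator z0 - a = 0.9 - (-0.4 - 0.7i) = 1.3 + 0.7i
Step 2: Denominator 1 - conj(a)*z0 = 1 - (-0.4 + 0.7i)*0.9 = 1.36 - 0.63i
Step 3: |z0 - a|^2 = 1.3^2 + 0.7^2 = 2.18; |1 - conj(a)*z0|^2 = 1.36^2 + (-0.63)^2 = 2.2465
Step 4: |B_a(0.9)| = sqrt(2.18 / 2.2465) = sqrt(0.970398)
Step 5: = 0.9851

0.9851


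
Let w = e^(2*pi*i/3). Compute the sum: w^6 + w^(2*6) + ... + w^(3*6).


Step 1: The sum sum_{j=1}^{n} w^(k*j) equals n if n | k, else 0.
Step 2: Here n = 3, k = 6
Step 3: Does n divide k? 3 | 6 -> True
Step 4: Sum = 3

3


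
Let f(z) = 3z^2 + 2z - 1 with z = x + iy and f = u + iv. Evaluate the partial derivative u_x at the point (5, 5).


Step 1: f(z) = 3(x+iy)^2 + 2(x+iy) - 1
Step 2: u = 3(x^2 - y^2) + 2x - 1
Step 3: u_x = 6x + 2
Step 4: At (5, 5): u_x = 30 + 2 = 32

32


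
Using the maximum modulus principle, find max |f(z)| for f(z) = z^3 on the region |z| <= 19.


Step 1: On |z| = 19, |f(z)| = |z|^3 = 19^3
Step 2: By maximum modulus principle, maximum is on boundary.
Step 3: Maximum = 6859 = 6859

6859


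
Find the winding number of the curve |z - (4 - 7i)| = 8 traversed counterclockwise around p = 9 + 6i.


Step 1: Center c = (4, -7), radius = 8
Step 2: |p - c|^2 = 5^2 + 13^2 = 194
Step 3: r^2 = 64
Step 4: |p-c| > r so winding number = 0

0


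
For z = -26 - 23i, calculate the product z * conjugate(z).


Step 1: conj(z) = -26 + 23i
Step 2: z * conj(z) = (-26)^2 + (-23)^2
Step 3: = 676 + 529 = 1205

1205


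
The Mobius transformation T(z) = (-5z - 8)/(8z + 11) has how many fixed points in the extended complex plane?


Step 1: Fixed points satisfy T(z) = z
Step 2: 8z^2 + 16z + 8 = 0
Step 3: Discriminant = 16^2 - 4*8*8 = 0
Step 4: Number of fixed points = 1

1


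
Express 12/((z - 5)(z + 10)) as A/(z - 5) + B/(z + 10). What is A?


Step 1: Multiply both sides by (z - 5) and set z = 5
Step 2: A = 12 / (5 + 10)
Step 3: A = 12 / 15
Step 4: A = 4/5

4/5


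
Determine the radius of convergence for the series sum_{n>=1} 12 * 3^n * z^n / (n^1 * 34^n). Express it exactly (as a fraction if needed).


Step 1: General term a_n = 12 * 3^n / (n^1 * 34^n)
Step 2: By the root test, |a_n|^(1/n) = 12^(1/n) * 3 / (n^(1/n) * 34) -> 3/34 as n -> infinity (since 12^(1/n) -> 1 and n^(1/n) -> 1)
Step 3: R = 1/lim|a_n|^(1/n) = 34/3

34/3


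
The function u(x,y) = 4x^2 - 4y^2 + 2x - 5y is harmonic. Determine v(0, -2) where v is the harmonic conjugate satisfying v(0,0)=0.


Step 1: v_x = -u_y = 8y + 5
Step 2: v_y = u_x = 8x + 2
Step 3: v = 8xy + 5x + 2y + C
Step 4: v(0,0) = 0 => C = 0
Step 5: v(0, -2) = -4

-4


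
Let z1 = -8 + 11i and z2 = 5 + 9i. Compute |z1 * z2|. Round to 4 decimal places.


Step 1: |z1| = sqrt((-8)^2 + 11^2) = sqrt(185)
Step 2: |z2| = sqrt(5^2 + 9^2) = sqrt(106)
Step 3: |z1*z2| = |z1|*|z2| = sqrt(185) * sqrt(106) = sqrt(185 * 106) = sqrt(19610)
Step 4: = 140.0357

140.0357


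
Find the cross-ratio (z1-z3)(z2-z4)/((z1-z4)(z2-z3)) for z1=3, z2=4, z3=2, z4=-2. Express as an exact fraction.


Step 1: (z1-z3)(z2-z4) = 1 * 6 = 6
Step 2: (z1-z4)(z2-z3) = 5 * 2 = 10
Step 3: Cross-ratio = 6/10 = 3/5

3/5


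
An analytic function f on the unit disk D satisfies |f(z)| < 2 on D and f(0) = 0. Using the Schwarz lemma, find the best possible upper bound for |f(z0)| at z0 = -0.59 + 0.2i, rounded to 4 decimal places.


Step 1: g = f/2 maps D -> D with g(0) = 0, so by the Schwarz lemma |g(z)| <= |z|, i.e. |f(z)| <= 2|z|; this is sharp (f(z) = 2z).
Step 2: |z0|^2 = (-0.59)^2 + 0.2^2 = 0.3881
Step 3: |z0| = sqrt(0.3881) = 0.622977
Step 4: Best bound = 2 * |z0| = 2 * 0.622977 = 1.246

1.246


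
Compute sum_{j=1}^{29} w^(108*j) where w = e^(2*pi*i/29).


Step 1: The sum sum_{j=1}^{n} w^(k*j) equals n if n | k, else 0.
Step 2: Here n = 29, k = 108
Step 3: Does n divide k? 29 | 108 -> False
Step 4: Sum = 0

0


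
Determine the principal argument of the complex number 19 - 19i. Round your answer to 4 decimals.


Step 1: z = 19 - 19i
Step 2: arg(z) = atan2(-19, 19)
Step 3: arg(z) = -0.7854

-0.7854


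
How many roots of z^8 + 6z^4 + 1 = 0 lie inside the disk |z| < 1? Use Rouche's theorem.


Step 1: On |z| = 1 the three terms have sizes |z^8| = 1^8 = 1, |6z^4| = 6*1^4 = 6, |1| = 1
Step 2: The dominant term is g(z) = 6z^4; let h(z) = z^8 + 1 so f = g + h
Step 3: On |z| = 1: |g| = 6 and |h| <= 1 + 1 = 2
Step 4: Since 6 > 2, |h| < |g| on |z| = 1, so by Rouche f has the same number of zeros as g inside |z| < 1
Step 5: g(z) = 6z^4 has 4 zeros (at the origin, multiplicity 4) inside |z| < 1. Answer = 4

4


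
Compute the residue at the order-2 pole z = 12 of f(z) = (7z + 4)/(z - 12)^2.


Step 1: Pole of order 2 at z = 12
Step 2: Res = lim d/dz [(z - 12)^2 * f(z)] as z -> 12
Step 3: (z - 12)^2 * f(z) = 7z + 4
Step 4: d/dz[7z + 4] = 7

7


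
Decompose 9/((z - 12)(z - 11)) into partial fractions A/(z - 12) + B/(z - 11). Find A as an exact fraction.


Step 1: Multiply both sides by (z - 12) and set z = 12
Step 2: A = 9 / (12 - 11)
Step 3: A = 9 / 1
Step 4: A = 9

9


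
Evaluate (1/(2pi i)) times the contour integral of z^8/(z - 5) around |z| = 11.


Step 1: f(z) = z^8, a = 5 is inside |z| = 11
Step 2: By Cauchy integral formula: (1/(2pi*i)) * integral = f(a)
Step 3: f(5) = 5^8 = 390625

390625


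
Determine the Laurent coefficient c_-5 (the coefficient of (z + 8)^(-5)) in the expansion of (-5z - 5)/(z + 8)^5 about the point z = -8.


Step 1: Write the numerator in powers of (z + 8): -5z - 5 = -5(z + 8) + (-5*(-8) - 5) = -5(z + 8) + 35
Step 2: Divide by (z + 8)^5: f(z) = 35(z + 8)^(-5) - 5(z + 8)^(-4)
Step 3: This finite sum is the Laurent series of f about z = -8.
Step 4: Coefficient of (z + 8)^(-5) = -5*(-8) - 5 = 35

35
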